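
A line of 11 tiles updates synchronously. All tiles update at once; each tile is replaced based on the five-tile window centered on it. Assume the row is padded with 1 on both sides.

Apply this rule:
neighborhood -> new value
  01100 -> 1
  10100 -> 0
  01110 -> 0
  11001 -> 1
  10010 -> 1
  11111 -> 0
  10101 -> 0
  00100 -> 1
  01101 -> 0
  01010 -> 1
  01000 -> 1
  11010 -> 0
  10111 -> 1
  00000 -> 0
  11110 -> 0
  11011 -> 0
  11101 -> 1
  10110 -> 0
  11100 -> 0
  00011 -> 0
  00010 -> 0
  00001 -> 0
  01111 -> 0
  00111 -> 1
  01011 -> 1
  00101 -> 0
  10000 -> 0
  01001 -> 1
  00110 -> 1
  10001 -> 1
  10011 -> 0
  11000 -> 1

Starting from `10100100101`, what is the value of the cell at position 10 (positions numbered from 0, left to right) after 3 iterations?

10011111011
01010001010
00101100101
position 10 holds 1

1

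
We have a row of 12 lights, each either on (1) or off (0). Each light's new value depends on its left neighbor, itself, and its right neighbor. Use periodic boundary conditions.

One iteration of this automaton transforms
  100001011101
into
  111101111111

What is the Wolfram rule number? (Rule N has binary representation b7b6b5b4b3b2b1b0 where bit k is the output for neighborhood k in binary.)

position 8: 111 → 1  (bit 7 = 1)
position 0: 110 → 1  (bit 6 = 1)
position 6: 101 → 1  (bit 5 = 1)
position 1: 100 → 1  (bit 4 = 1)
position 7: 011 → 1  (bit 3 = 1)
position 5: 010 → 1  (bit 2 = 1)
position 4: 001 → 0  (bit 1 = 0)
position 2: 000 → 1  (bit 0 = 1)
bits b7..b0 = 11111101 = 253

253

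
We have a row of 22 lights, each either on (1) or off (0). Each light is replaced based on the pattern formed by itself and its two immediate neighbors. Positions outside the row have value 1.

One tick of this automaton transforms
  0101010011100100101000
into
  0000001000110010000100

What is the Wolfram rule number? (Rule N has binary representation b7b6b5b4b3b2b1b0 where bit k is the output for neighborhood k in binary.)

position 9: 111 → 0  (bit 7 = 0)
position 10: 110 → 1  (bit 6 = 1)
position 0: 101 → 0  (bit 5 = 0)
position 6: 100 → 1  (bit 4 = 1)
position 8: 011 → 0  (bit 3 = 0)
position 1: 010 → 0  (bit 2 = 0)
position 7: 001 → 0  (bit 1 = 0)
position 20: 000 → 0  (bit 0 = 0)
bits b7..b0 = 01010000 = 80

80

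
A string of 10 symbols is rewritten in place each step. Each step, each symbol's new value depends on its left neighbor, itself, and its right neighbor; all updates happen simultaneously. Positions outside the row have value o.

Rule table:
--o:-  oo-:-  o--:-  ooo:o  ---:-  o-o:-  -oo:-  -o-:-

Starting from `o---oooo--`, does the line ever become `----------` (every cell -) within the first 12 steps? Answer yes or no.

yes

step 1: -----oo---
step 2: ----------
all cells are - at step 2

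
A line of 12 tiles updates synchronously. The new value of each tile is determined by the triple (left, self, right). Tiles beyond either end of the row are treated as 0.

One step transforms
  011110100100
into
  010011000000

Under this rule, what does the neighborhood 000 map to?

0

At position 11 the neighborhood is 000; the next row has 0 there.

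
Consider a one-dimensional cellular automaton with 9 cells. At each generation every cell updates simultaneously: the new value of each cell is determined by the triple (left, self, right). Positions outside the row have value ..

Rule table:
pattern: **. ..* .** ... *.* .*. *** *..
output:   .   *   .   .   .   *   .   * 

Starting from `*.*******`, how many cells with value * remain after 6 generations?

*........
**.......
..*......
.***.....
*...*....
**.***...
count of *: 5

5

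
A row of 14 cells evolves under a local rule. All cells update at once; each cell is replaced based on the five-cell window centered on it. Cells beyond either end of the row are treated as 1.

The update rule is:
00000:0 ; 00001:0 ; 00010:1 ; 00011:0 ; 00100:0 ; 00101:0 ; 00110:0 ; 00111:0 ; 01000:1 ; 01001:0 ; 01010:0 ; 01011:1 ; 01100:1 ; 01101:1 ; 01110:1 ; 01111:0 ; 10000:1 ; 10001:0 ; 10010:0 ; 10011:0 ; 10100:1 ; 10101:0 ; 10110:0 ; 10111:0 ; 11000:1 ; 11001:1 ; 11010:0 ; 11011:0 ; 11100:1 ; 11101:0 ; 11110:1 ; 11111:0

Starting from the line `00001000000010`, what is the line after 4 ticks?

10000001110000

tick 1: 11010110000101
tick 2: 10001011101010
tick 3: 11010101000001
tick 4: 10000001110000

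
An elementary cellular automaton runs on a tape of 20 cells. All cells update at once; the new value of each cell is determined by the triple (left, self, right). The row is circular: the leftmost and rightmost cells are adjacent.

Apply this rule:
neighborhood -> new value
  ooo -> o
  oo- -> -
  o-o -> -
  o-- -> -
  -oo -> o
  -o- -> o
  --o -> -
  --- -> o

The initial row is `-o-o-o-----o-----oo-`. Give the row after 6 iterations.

-o-o-o-o-o-o-o-o-o-o

-o-o-o-ooo-o-ooo-o--
-o-o-o-oo--o-oo--o-o
-o-o-o-o---o-o---o-o
-o-o-o-o-o-o-o-o-o-o
-o-o-o-o-o-o-o-o-o-o  (fixed point — unchanged through iteration 6)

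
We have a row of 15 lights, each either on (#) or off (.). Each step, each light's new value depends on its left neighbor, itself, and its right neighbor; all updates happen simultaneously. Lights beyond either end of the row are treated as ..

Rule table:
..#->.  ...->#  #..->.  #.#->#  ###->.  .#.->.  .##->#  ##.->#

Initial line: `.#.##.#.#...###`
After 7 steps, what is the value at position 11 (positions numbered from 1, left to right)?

..####.#..#.#.#
#.#..##....#.#.
.#...##.##..#..
...#.#####....#
##..##...#.##..
##..##.#..###.#
##..###...#.##.
position 11 holds #

#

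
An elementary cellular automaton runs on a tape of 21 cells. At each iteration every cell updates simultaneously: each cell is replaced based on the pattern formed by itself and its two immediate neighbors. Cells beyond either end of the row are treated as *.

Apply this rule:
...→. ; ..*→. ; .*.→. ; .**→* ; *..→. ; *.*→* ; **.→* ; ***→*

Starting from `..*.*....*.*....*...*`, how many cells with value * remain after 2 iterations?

1

...*......*.........*
....................*
count of *: 1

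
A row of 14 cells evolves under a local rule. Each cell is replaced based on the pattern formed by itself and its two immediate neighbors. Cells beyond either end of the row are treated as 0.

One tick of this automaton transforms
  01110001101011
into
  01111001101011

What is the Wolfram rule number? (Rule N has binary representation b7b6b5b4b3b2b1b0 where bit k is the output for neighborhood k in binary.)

position 2: 111 → 1  (bit 7 = 1)
position 3: 110 → 1  (bit 6 = 1)
position 9: 101 → 0  (bit 5 = 0)
position 4: 100 → 1  (bit 4 = 1)
position 1: 011 → 1  (bit 3 = 1)
position 10: 010 → 1  (bit 2 = 1)
position 0: 001 → 0  (bit 1 = 0)
position 5: 000 → 0  (bit 0 = 0)
bits b7..b0 = 11011100 = 220

220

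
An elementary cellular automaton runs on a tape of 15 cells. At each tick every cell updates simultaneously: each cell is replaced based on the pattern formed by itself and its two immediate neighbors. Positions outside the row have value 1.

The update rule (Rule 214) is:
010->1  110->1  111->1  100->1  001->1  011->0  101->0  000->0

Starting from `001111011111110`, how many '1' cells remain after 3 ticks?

11

tick 1: 110111001111110
tick 2: 110011110111110
tick 3: 111101110011110
count of 1: 11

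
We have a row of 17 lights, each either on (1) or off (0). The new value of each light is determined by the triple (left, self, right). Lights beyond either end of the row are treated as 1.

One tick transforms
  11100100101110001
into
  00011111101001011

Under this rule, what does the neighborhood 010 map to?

1

At position 5 the neighborhood is 010; the next row has 1 there.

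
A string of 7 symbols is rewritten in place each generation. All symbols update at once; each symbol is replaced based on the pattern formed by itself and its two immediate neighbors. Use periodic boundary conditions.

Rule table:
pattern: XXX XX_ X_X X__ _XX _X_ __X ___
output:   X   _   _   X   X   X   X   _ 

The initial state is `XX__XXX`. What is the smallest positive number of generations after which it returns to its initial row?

14

generation 1: X_XXXXX
generation 2: __XXXXX
generation 3: XXXXXX_
generation 4: XXXXX__
generation 5: XXXX_XX
generation 6: XXX__XX
generation 7: XX_XXXX
generation 8: X__XXXX
generation 9: _XXXXXX
generation 10: _XXXXX_
generation 11: XXXXX_X
generation 12: XXXX__X
generation 13: XXX_XXX
generation 14: XX__XXX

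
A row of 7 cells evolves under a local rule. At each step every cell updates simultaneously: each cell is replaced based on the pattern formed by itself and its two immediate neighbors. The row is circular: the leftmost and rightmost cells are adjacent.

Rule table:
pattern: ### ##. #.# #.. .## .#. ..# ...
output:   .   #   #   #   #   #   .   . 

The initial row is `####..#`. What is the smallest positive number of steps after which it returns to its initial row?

14

...##.#
#..####
##.#...
#####..
#...##.
##..###
.##.#..
.#####.
.#...##
###..##
..##.#.
..#####
#.#...#
####..#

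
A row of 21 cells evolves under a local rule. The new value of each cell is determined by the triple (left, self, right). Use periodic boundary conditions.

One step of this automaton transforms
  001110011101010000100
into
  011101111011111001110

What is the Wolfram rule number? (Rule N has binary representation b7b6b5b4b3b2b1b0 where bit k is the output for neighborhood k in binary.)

190

position 3: 111 → 1  (bit 7 = 1)
position 4: 110 → 0  (bit 6 = 0)
position 10: 101 → 1  (bit 5 = 1)
position 5: 100 → 1  (bit 4 = 1)
position 2: 011 → 1  (bit 3 = 1)
position 11: 010 → 1  (bit 2 = 1)
position 1: 001 → 1  (bit 1 = 1)
position 0: 000 → 0  (bit 0 = 0)
bits b7..b0 = 10111110 = 190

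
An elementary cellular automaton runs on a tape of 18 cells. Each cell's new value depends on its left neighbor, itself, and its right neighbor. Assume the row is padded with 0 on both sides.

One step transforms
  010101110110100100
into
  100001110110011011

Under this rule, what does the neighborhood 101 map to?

At position 2 the neighborhood is 101; the next row has 0 there.

0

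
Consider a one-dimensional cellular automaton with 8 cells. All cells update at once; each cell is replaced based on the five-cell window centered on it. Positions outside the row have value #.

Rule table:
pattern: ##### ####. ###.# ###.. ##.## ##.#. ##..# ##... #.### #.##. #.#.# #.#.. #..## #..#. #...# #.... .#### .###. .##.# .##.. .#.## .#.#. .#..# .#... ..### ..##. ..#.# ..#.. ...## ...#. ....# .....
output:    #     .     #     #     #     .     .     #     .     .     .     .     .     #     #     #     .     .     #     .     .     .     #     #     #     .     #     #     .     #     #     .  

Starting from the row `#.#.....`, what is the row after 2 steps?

step 1: #..##.#.
step 2: #...#...

#...#...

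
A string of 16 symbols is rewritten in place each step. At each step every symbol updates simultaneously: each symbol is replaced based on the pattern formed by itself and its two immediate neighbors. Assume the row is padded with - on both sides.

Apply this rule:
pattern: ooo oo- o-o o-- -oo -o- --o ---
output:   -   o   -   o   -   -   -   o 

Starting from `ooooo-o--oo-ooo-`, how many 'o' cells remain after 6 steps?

6

----o--o--o---oo
ooo--o--o--oo--o
--oo--o--o--oo--
o--oo--o--o--ooo
-o--oo--o--o---o
--o--oo--o--oo--
count of o: 6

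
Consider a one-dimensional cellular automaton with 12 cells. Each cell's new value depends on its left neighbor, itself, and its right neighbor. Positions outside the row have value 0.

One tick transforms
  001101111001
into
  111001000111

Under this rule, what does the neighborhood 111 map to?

0

At position 6 the neighborhood is 111; the next row has 0 there.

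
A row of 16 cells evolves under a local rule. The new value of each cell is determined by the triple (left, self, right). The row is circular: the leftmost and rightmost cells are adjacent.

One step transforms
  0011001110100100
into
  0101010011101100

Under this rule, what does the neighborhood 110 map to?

1

At position 3 the neighborhood is 110; the next row has 1 there.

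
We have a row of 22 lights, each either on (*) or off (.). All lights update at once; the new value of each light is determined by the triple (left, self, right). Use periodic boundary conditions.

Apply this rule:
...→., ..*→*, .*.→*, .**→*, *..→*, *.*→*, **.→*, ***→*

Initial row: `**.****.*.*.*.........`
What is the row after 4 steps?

*****************.****

step 1: **************.......*
step 2: ***************.....**
step 3: ****************...***
step 4: *****************.****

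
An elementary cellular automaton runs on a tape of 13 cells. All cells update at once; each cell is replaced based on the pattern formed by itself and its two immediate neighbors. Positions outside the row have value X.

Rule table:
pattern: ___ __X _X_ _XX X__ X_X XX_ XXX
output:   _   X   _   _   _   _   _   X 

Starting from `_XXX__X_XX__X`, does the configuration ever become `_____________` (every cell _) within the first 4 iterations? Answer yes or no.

no

__X__X_____X_
_X__X_____X__
___X_____X__X
__X_____X__X_
iteration 4 is __X_____X__X_, still not uniform _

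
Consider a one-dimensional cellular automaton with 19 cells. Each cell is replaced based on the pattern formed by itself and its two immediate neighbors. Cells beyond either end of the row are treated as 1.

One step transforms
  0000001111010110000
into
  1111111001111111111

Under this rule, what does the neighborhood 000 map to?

1

At position 1 the neighborhood is 000; the next row has 1 there.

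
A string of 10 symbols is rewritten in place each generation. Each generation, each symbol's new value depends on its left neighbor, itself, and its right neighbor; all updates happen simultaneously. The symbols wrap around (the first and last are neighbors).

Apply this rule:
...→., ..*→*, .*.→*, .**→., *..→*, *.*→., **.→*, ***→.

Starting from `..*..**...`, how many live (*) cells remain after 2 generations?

generation 1: .****.**..
generation 2: *...*..**.
count of *: 4

4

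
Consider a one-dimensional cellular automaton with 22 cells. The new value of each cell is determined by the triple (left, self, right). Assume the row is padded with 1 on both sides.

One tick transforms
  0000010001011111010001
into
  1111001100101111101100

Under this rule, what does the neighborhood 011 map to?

0

At position 11 the neighborhood is 011; the next row has 0 there.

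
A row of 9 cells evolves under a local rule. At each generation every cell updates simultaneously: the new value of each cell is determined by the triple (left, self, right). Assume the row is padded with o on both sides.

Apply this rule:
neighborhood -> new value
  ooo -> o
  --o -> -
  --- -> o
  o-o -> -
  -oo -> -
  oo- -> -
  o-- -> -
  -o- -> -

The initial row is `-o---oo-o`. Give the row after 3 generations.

---o--o--

---o-----
-o---ooo-
---o--o--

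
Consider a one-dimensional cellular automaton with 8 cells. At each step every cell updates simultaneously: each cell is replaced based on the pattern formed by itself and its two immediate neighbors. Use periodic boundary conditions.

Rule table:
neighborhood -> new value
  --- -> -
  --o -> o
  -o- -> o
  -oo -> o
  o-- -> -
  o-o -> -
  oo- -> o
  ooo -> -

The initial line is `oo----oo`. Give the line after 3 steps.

-o---oo-
oo--ooo-
oo-oo-o-

oo-oo-o-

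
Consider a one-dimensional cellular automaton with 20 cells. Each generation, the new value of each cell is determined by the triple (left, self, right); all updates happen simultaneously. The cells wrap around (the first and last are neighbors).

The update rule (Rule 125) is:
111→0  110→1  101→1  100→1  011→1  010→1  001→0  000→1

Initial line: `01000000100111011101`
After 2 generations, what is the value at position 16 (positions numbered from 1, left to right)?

1

11111110110101110111
00000011111111011100
position 16 holds 1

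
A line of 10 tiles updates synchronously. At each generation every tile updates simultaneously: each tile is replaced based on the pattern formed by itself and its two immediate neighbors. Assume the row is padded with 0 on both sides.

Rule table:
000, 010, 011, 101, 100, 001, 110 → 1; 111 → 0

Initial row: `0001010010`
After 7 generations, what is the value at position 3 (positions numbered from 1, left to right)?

1111111111
1000000001
1111111111  (repeats generation 1; period 2)
generation 7: 1111111111
position 3 holds 1

1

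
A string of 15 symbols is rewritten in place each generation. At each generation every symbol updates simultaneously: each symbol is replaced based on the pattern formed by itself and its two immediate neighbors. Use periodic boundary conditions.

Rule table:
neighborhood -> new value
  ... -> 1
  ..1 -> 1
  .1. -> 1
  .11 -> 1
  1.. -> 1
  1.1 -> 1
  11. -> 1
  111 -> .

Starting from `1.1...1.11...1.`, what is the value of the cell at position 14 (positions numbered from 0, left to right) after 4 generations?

111111111111111
...............
111111111111111  (repeats generation 1; period 2)
generation 4: ...............
position 14 holds .

.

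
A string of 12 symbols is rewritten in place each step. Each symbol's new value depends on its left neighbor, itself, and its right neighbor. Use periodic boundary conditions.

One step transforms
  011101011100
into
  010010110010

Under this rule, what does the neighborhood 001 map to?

0

At position 0 the neighborhood is 001; the next row has 0 there.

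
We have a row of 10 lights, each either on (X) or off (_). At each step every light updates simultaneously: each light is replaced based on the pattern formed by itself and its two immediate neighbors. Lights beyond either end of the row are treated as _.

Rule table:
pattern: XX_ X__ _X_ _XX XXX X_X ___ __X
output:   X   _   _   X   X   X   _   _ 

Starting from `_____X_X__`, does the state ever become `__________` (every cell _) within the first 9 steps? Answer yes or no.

______X___
__________
all cells are _ at step 2

yes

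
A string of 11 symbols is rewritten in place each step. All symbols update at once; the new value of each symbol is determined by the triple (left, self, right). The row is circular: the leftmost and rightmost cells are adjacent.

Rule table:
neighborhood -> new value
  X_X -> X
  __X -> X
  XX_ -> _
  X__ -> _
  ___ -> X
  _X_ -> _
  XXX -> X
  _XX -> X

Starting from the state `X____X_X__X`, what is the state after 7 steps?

__XXX_X__XX
_XXX_X__XX_
XXX_X__XX__
XX_X__XX__X
X_X__XX__XX
_X__XX__XXX
X__XX__XXX_

X__XX__XXX_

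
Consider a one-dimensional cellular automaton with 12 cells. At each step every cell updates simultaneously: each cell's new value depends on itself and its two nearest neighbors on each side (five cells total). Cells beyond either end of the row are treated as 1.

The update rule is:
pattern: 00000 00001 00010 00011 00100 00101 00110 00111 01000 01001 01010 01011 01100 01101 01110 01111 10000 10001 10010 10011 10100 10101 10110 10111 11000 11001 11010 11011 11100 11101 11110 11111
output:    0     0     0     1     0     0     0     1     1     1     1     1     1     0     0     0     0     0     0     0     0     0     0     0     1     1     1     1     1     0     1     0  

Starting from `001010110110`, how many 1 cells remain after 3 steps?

6

100101001001
110010100101
111001010010
count of 1: 6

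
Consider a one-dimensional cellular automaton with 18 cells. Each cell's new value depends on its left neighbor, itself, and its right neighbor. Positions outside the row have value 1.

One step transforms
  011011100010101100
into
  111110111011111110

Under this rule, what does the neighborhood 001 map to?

At position 9 the neighborhood is 001; the next row has 0 there.

0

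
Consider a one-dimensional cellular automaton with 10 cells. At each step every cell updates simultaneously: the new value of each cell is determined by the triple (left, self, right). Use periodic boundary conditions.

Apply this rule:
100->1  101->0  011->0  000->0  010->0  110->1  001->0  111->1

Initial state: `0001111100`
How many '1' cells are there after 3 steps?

5

0000111110
0000011111
1000001111
count of 1: 5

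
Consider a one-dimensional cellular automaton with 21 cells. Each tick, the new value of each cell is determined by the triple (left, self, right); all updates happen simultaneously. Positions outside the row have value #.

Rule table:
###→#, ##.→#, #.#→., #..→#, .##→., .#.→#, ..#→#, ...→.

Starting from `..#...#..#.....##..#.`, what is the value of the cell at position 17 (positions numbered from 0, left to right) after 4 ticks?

.

####.######...#.####.
####..######.##..###.
######.#####..###.##.
######..######.##..#.
position 17 holds .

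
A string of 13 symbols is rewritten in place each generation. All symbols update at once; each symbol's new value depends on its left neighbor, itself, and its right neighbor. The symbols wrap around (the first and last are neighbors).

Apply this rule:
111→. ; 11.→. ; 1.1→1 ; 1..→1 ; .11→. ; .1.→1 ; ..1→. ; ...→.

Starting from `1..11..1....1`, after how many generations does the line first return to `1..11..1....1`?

generation 1: .1...1.11....
generation 2: .11..11..1...
generation 3: ...1...1.11..
generation 4: ...11..11..1.
generation 5: .....1...1.11
generation 6: 1....11..11..
generation 7: 11.....1...1.
generation 8: ..1....11..11
generation 9: 1.11.....1...
generation 10: 11..1....11..
generation 11: ..1.11.....1.
generation 12: ..11..1....11
generation 13: 1...1.11.....
generation 14: 11..11..1....
generation 15: ..1...1.11...
generation 16: ..11..11..1..
generation 17: ....1...1.11.
generation 18: ....11..11..1
generation 19: 1.....1...1.1
generation 20: .1....11..11.
generation 21: .11.....1...1
generation 22: 1..1....11..1
generation 23: .1.11.....1..
generation 24: .11..1....11.
generation 25: ...1.11.....1
generation 26: 1..11..1....1

26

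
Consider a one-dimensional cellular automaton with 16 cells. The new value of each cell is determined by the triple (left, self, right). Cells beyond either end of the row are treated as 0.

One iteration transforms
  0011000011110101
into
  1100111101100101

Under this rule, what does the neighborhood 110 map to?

At position 3 the neighborhood is 110; the next row has 0 there.

0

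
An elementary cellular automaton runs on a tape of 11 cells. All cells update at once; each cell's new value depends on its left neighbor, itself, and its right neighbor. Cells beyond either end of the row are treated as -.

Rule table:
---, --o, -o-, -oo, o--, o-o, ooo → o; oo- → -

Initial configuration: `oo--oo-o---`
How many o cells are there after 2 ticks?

tick 1: o-ooo-ooooo
tick 2: oooo-ooooo-
count of o: 9

9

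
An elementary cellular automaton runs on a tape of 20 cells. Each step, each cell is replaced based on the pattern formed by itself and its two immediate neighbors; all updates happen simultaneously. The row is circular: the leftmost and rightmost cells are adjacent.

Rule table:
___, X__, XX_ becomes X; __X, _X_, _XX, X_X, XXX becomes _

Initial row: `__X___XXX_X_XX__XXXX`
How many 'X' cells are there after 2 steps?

12

X__XX___X____XX____X
XX__XXX__XXX__XXXX__
count of X: 12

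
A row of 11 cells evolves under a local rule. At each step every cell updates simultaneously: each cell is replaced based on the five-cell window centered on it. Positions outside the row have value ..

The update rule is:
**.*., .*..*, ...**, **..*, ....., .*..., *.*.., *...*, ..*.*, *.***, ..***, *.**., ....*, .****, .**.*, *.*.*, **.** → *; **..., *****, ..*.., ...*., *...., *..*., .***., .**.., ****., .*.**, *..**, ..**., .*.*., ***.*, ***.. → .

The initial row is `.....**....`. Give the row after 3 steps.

....***....

*****....**
**.....**..
....***....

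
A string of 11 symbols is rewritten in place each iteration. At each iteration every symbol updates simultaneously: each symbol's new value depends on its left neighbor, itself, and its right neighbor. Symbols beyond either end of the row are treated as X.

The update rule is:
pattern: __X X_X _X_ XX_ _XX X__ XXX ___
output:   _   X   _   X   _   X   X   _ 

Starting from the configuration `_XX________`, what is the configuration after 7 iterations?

XXXXXXX_XX_

X_XX_______
XX_XX______
XXX_XX_____
XXXX_XX____
XXXXX_XX___
XXXXXX_XX__
XXXXXXX_XX_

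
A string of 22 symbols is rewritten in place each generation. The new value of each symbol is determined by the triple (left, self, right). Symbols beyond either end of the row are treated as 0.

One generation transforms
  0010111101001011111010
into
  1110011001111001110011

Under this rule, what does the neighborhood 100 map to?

At position 10 the neighborhood is 100; the next row has 1 there.

1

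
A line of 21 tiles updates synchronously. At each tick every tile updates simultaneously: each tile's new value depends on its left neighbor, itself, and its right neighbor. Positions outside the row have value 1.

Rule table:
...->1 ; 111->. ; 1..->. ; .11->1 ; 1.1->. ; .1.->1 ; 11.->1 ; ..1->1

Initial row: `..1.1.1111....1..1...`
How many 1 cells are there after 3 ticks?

12

.11.1.1..1.1111.11.11
.11.1.1.11.1..1.11.1.
.11.1.1.11.1.11.11.1.
count of 1: 12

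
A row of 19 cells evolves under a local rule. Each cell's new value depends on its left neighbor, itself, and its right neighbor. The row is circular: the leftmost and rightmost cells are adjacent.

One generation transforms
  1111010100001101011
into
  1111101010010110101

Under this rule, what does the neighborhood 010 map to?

At position 5 the neighborhood is 010; the next row has 0 there.

0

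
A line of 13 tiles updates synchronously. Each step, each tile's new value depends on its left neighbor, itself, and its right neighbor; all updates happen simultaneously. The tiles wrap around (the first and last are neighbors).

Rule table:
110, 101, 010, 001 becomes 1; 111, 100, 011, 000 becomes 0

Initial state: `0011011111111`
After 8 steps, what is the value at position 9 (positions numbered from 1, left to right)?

step 1: 0101100000001
step 2: 1110100000011
step 3: 0011100000100
step 4: 0100100001100
step 5: 1101100010100
step 6: 0110100111101
step 7: 1011101000111
step 8: 1100111001000
position 9 holds 0

0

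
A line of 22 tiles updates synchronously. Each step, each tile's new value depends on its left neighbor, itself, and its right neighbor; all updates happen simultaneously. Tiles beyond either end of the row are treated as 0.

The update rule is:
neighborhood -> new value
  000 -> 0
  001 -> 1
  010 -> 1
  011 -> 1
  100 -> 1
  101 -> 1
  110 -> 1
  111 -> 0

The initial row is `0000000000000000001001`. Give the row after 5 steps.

0000000000000000011111
0000000000000000110001
0000000000000001111011
0000000000000011001111
0000000000000111111001

0000000000000111111001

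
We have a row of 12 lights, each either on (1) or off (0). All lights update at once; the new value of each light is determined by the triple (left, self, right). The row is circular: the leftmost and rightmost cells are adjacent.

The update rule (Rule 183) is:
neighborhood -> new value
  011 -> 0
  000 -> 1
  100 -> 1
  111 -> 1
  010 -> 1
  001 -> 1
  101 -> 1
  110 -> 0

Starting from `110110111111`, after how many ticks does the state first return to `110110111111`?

14

101001011111
011111101111
101111010110
110110111001
101001010110
111111111001
111111110110
011111101001
101111011111
010110101111
111001110110
010110101001
111001111111
110110111111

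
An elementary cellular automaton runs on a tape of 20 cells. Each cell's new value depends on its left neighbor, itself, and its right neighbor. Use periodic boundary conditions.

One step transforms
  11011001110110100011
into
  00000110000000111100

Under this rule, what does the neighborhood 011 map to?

At position 3 the neighborhood is 011; the next row has 0 there.

0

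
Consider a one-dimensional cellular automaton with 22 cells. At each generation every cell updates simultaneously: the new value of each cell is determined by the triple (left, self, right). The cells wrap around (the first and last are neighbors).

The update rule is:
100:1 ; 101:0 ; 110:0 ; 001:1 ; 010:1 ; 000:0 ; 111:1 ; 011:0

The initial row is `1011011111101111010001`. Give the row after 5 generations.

1001111110011100100011

0000001111000110011010
0000010110101001100011
1000110000101110010100
1101001001100101110111
1001111110011100100011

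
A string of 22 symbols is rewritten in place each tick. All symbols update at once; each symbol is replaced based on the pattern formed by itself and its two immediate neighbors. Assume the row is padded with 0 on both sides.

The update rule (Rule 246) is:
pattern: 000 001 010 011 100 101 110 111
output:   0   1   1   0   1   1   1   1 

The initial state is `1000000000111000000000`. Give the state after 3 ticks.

1011000101110111000000

1100000001011100000000
0110000011101110000000
1011000101110111000000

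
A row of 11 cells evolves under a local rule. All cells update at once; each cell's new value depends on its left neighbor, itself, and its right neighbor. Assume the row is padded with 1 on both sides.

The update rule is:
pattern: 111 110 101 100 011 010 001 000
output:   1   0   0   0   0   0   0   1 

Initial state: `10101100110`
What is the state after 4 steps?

00011111000

step 1: 00000000000
step 2: 01111111110
step 3: 00111111100
step 4: 00011111000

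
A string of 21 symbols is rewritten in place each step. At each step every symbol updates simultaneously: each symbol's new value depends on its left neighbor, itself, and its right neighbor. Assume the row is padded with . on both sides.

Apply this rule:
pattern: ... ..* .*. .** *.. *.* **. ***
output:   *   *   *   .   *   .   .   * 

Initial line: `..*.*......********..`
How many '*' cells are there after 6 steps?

17

***.*******.******.**
.*...*****...****....
*****.***.***.**.****
.***...*...*......**.
*.*.**************..*
*.*..************.***
count of *: 17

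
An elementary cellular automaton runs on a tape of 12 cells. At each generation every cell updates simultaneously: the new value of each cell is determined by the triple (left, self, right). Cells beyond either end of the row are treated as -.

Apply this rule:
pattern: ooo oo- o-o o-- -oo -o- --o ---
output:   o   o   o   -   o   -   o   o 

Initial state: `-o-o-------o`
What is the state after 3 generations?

o--oooooooo-

generation 1: o-o--oooooo-
generation 2: -o--ooooooo-
generation 3: o--oooooooo-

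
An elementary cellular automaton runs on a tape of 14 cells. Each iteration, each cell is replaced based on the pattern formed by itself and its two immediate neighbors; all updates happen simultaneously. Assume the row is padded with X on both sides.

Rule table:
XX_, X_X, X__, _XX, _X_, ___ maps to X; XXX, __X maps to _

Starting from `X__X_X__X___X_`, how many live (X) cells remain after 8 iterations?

XX_XXXX_XXX_XX
_XXX__XXX_XXX_
XX_XX_X_XXX_XX
_XXXXXXXX_XXX_
XX______XXX_XX
_XXXXXX_X_XXX_
XX____XXXXX_XX
_XXXX_X___XXX_
count of X: 8

8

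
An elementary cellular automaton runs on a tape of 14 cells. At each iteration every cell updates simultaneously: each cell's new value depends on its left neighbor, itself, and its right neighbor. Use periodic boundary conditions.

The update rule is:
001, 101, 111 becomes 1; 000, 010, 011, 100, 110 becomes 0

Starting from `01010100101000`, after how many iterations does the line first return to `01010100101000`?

10101001010000
01010010100001
10100101000010
01001010000101
10010100001010
00101000010101
01010000101010
10100001010100
01000010101001
10000101010010
00001010100101
00010101001010
00101010010100
01010100101000

14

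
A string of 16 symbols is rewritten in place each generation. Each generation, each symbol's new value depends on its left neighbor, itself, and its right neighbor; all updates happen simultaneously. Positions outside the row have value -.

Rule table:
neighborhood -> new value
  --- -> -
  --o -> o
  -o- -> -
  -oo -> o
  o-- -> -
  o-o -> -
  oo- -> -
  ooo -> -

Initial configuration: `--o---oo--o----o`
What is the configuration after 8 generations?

--o----o--------

generation 1: -o---oo--o----o-
generation 2: o---oo--o----o--
generation 3: ---oo--o----o---
generation 4: --oo--o----o----
generation 5: -oo--o----o-----
generation 6: oo--o----o------
generation 7: o--o----o-------
generation 8: --o----o--------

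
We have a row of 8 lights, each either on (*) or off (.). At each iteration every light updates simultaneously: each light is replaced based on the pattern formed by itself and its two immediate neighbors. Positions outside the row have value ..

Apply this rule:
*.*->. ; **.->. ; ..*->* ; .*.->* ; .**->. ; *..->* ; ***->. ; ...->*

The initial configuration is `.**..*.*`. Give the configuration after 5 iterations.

...*****

iteration 1: *..***.*
iteration 2: ***....*
iteration 3: ...*****
iteration 4: ***.....
iteration 5: ...*****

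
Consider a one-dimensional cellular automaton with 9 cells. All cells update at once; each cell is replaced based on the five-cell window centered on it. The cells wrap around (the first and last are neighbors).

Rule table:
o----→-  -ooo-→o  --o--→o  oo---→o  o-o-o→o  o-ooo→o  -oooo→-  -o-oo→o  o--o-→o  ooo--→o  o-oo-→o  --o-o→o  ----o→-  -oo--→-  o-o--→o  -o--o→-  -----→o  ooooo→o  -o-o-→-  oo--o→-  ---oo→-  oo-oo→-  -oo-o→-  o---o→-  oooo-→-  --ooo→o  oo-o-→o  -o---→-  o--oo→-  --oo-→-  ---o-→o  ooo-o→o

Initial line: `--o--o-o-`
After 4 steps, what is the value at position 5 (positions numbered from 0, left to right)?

step 1: -oo-oo-o-
step 2: ----o-oo-
step 3: -o-oooo-o
step 4: -ooo--ooo
position 5 holds -

-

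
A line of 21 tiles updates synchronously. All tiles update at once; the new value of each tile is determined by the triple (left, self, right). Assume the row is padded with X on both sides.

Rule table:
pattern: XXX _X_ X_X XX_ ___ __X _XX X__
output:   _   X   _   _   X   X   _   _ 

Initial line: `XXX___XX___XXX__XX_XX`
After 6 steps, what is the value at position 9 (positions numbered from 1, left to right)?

_

____XX___XX____X_____
_XXX___XX___XXXX_XXXX
_____XX___XX_________
_XXXX___XX___XXXXXXXX
______XX___XX________
_XXXXX___XX___XXXXXXX
position 9 holds _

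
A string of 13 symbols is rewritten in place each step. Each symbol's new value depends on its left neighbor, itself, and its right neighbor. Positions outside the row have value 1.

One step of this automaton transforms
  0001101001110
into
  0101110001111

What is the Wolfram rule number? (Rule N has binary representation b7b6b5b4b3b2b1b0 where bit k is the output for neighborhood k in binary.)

233

position 10: 111 → 1  (bit 7 = 1)
position 4: 110 → 1  (bit 6 = 1)
position 5: 101 → 1  (bit 5 = 1)
position 0: 100 → 0  (bit 4 = 0)
position 3: 011 → 1  (bit 3 = 1)
position 6: 010 → 0  (bit 2 = 0)
position 2: 001 → 0  (bit 1 = 0)
position 1: 000 → 1  (bit 0 = 1)
bits b7..b0 = 11101001 = 233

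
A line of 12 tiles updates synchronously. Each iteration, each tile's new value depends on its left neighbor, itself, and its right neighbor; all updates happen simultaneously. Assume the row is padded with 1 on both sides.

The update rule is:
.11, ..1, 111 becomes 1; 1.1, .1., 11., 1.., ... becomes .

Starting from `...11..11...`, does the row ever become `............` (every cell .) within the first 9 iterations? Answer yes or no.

no

..11..11...1
.11..11...11
.1..11...111
...11...1111
..11...11111
.11...111111
.1...1111111
....11111111
...111111111
iteration 9 is ...111111111, still not uniform .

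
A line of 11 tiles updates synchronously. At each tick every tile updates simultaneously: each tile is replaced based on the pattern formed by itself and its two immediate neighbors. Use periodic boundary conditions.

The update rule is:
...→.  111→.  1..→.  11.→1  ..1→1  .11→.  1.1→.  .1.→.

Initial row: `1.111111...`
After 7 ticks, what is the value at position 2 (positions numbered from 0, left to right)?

.

tick 1: .......1..1
tick 2: ......1..1.
tick 3: .....1..1..
tick 4: ....1..1...
tick 5: ...1..1....
tick 6: ..1..1.....
tick 7: .1..1......
position 2 holds .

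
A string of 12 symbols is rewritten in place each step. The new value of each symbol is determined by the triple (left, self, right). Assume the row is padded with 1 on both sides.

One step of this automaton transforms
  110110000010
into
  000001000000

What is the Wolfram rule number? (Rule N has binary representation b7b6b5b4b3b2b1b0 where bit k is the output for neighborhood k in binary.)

position 0: 111 → 0  (bit 7 = 0)
position 1: 110 → 0  (bit 6 = 0)
position 2: 101 → 0  (bit 5 = 0)
position 5: 100 → 1  (bit 4 = 1)
position 3: 011 → 0  (bit 3 = 0)
position 10: 010 → 0  (bit 2 = 0)
position 9: 001 → 0  (bit 1 = 0)
position 6: 000 → 0  (bit 0 = 0)
bits b7..b0 = 00010000 = 16

16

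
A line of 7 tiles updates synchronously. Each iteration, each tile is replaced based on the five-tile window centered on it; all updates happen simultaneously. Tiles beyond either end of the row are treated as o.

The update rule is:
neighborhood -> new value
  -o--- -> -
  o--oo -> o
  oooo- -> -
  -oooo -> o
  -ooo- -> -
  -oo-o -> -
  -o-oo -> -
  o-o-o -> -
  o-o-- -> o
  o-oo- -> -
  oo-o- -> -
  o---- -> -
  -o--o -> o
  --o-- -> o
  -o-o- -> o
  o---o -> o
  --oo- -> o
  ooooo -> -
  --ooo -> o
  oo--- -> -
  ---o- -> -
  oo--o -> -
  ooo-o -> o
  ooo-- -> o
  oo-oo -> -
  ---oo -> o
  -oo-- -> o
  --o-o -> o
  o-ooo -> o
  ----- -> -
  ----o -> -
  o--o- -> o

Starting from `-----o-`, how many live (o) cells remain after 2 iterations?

iteration 1: -----o-  (fixed point — unchanged through iteration 2)
count of o: 1

1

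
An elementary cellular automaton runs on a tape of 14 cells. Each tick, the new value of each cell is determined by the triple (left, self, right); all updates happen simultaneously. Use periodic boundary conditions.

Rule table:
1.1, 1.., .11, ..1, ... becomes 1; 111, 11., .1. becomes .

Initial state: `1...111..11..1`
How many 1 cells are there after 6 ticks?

7

.1111..111.111
11...111..11..
1.1111..111.11
.11...111..11.
11.1111..111.1
..11...111..11
count of 1: 7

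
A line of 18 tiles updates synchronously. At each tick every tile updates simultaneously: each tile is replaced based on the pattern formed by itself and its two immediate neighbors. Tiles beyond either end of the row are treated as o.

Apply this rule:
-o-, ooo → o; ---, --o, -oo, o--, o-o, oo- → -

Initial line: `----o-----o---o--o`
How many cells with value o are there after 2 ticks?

3

----o-----o---o---
----o-----o---o---
count of o: 3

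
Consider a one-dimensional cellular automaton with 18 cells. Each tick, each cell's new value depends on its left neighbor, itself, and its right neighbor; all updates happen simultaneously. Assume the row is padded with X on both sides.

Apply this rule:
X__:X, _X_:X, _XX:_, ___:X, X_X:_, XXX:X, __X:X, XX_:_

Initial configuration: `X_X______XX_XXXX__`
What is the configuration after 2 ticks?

__XXXXXXX____XX_XX
XX_XXXXX_XXXX____X

XX_XXXXX_XXXX____X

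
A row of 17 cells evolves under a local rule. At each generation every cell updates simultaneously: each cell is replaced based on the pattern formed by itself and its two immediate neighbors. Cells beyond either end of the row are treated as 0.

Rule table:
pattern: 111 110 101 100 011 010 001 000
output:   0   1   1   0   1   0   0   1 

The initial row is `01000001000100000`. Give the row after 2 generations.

11010101000101001

generation 1: 00011100010001111
generation 2: 11010101000101001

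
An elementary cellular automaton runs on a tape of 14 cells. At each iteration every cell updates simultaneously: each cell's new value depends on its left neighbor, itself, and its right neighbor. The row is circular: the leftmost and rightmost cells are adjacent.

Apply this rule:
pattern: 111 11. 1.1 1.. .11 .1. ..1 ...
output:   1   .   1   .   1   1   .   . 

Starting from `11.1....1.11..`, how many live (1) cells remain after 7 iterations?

1.11....111...
111.....11....
11......1.....
1.......1.....
1.......1.....  (fixed point — unchanged through iteration 7)
count of 1: 2

2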